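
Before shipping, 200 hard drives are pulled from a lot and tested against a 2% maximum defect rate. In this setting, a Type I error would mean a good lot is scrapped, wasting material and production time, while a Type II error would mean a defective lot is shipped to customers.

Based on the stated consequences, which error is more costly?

The Type II consequence (a defective lot is shipped to customers) is more severe than the Type I consequence (a good lot is scrapped, wasting material and production time).

Type II error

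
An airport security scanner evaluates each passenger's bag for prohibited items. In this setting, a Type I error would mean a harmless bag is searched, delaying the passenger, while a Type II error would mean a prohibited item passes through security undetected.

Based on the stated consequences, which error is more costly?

Type II error

The Type II consequence (a prohibited item passes through security undetected) is more severe than the Type I consequence (a harmless bag is searched, delaying the passenger).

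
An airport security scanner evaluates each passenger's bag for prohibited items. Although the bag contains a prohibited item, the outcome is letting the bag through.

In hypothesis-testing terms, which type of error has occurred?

Type II error

The null hypothesis here is that the bag contains no prohibited items.
'Letting the bag through' corresponds to failing to reject H₀.
H₀ was not rejected but H₀ is false — a Type II error (false negative).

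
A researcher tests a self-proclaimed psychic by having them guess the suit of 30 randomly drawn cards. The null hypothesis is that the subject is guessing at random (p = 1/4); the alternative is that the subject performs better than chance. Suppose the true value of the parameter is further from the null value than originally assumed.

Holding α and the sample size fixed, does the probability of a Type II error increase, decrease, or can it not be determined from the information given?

It decreases.

The further the true parameter sits from the null value, the more of the Ha sampling distribution falls in the rejection region.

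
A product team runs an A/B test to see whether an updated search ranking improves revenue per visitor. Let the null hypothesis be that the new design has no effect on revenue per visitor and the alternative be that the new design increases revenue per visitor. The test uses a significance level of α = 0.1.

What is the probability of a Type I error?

The significance level α is, by definition, the probability of a Type I error — P(reject H₀ | H₀ true).

0.1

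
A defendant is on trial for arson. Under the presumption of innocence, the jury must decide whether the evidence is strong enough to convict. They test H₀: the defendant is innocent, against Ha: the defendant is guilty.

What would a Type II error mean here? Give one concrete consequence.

A Type II error would mean concluding that the defendant is innocent (or at least failing to establish that the defendant is guilty) when in fact the defendant is guilty. Consequence: a guilty person goes free.

A Type II error is failing to reject H₀ when H₀ is false.
Here that means acquitting the defendant when actually the defendant is guilty.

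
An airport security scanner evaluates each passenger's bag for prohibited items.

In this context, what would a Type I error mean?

With the conventional null hypothesis that the bag contains no prohibited items:
A Type I error is rejecting H₀ when H₀ is true.
Here that means flagging the bag for a manual search when actually the bag contains no prohibited items.

A Type I error would mean concluding that the bag contains a prohibited item when in fact the bag contains no prohibited items.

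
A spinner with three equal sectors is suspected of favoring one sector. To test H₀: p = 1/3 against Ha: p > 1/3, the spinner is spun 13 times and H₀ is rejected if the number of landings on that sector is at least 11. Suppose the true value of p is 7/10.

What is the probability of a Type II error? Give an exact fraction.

β = P(fail to reject H₀ | Ha true) = P(K ≤ 10 | p = 7/10), K ~ Binomial(13, 7/10).
Summing C(13,j)·(7/10)^j·(3/10)^{13-j} for j = 0..10 gives 7788298257/9765625000.

7788298257/9765625000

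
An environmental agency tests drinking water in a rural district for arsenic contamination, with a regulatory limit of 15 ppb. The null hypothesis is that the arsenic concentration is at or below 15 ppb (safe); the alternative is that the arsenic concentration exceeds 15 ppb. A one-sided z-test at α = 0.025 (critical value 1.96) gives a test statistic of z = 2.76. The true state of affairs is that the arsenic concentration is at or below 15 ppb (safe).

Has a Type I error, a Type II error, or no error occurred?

Type I error

Since z = 2.76 > z* = 1.96, H₀ is rejected.
H₀ is true (actually the arsenic concentration is at or below 15 ppb (safe)).
Rejecting a true H₀ is a Type I error.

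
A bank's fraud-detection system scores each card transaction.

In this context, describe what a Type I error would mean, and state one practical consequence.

With the conventional null hypothesis that the transaction is legitimate:
A Type I error is rejecting H₀ when H₀ is true.
Here that means blocking the transaction and freezing the card when actually the transaction is legitimate.

A Type I error would mean concluding that the transaction is fraudulent when in fact the transaction is legitimate. Consequence: a legitimate purchase is declined and the customer's card is frozen.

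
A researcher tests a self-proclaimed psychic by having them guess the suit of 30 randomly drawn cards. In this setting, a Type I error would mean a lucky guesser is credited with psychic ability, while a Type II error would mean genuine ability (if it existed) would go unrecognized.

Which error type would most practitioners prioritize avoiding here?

The Type I consequence (a lucky guesser is credited with psychic ability) is more severe than the Type II consequence (genuine ability (if it existed) would go unrecognized).

Type I error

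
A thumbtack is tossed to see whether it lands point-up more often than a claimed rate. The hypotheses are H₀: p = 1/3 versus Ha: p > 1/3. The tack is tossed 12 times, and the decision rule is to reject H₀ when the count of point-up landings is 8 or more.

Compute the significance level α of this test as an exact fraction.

Under H₀, Y ~ Binomial(12, 1/3), and α = P(Y ≥ 8).
Summing C(12,j)(1/3)^j(2/3)^{12−j} for j = 8,…,12 gives 3323/177147.

3323/177147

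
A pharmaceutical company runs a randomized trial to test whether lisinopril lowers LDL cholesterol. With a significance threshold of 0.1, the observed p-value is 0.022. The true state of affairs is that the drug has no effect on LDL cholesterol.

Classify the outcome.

The conventional null hypothesis is that the drug has no effect on LDL cholesterol.
Since p = 0.022 < α = 0.1, H₀ is rejected.
H₀ is true (actually the drug has no effect on LDL cholesterol).
Rejecting a true H₀ is a Type I error.

Type I error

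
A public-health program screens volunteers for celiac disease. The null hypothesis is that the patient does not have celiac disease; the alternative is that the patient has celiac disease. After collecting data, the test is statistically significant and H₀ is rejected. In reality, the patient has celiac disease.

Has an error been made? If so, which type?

No error — this is a correct decision.

The test rejected a false H₀ — the decision matches the true state.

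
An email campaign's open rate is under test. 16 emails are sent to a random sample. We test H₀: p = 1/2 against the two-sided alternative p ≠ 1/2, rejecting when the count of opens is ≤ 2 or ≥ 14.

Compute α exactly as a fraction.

137/32768

The significance level is the null-hypothesis probability of the rejection region {≤2} ∪ {≥14}.
The two tails are symmetric, so α = 2·(1 + 16 + 120)/2^16 = 274/65536 = 137/32768.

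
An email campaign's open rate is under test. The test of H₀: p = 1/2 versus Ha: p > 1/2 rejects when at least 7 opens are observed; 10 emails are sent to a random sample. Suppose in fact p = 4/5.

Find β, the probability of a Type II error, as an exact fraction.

1180409/9765625

Under the alternative p = 4/5, Y ~ Binomial(10, 4/5); β is the probability the test does not reject, P(Y < 7).
Summing C(10,j)·(4/5)^j·(1/5)^{10-j} for j = 0..6 gives 1180409/9765625.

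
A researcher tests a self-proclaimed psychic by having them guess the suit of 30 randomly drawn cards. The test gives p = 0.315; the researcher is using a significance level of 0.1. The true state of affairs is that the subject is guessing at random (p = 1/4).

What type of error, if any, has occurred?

Neither — the decision is correct.

The conventional null hypothesis is that the subject is guessing at random (p = 1/4).
Since p = 0.315 ≥ α = 0.1, H₀ is not rejected.
H₀ is true (actually the subject is guessing at random (p = 1/4)).
The decision matches the true state — no error.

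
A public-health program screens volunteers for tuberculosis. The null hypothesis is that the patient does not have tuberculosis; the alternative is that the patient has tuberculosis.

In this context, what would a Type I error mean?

A Type I error is rejecting H₀ when H₀ is true.
Here that means flagging the patient as positive and ordering follow-up testing when actually the patient does not have tuberculosis.

A Type I error would mean concluding that the patient has tuberculosis when in fact the patient does not have tuberculosis.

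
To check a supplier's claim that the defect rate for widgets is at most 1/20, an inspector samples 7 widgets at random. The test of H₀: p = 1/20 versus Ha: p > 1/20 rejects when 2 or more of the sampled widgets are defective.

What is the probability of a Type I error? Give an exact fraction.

The significance level is the probability, assuming p = 1/20, of seeing 2 or more defectives in 7 draws.
α = 1 − P(K ≤ 1) = 1 − 611596453/640000000 = 28403547/640000000.

28403547/640000000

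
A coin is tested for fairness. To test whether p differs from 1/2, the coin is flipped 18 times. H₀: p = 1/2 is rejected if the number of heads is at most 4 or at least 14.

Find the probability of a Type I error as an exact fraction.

α = P(Y ≤ 4 or Y ≥ 14 | p = 1/2), Y ~ Binomial(18, 1/2).
By symmetry, α = 2·P(Y ≤ 4) = 2·(1 + 18 + 153 + 816 + 3060)/262144 = 8096/262144 = 253/8192.

253/8192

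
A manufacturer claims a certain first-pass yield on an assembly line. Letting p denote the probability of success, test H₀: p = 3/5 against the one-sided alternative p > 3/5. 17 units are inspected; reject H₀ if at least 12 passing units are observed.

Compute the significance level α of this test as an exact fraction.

201363526341/762939453125

Under H₀, K ~ Binomial(17, 3/5), and α = P(K ≥ 12).
Summing C(17,j)(3/5)^j(2/5)^{17−j} for j = 12,…,17 gives 201363526341/762939453125.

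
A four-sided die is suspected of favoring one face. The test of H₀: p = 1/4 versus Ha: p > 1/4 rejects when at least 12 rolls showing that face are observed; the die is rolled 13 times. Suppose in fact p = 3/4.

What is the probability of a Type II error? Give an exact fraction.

Under the alternative p = 3/4, K ~ Binomial(13, 3/4); β is the probability the test does not reject, P(K < 12).
Adding the binomial probabilities P(K=0)+…+P(K=11) at p = 3/4 gives 3662863/4194304.

3662863/4194304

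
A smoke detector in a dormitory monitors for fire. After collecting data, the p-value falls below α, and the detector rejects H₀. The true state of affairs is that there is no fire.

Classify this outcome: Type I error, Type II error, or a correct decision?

Type I error

The conventional null hypothesis here is that there is no fire.
H₀ was rejected, but H₀ is actually true.
Rejecting a true null hypothesis is a Type I error (false positive).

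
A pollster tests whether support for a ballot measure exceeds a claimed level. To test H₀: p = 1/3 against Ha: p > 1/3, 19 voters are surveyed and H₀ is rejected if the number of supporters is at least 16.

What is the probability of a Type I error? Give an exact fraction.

2825/387420489

α = P(reject H₀ | H₀ true) = P(X ≥ 16 | p = 1/3), with X ~ Binomial(19, 1/3).
P(X ≥ 16) = Σ_{j=16}^{19} C(19,j)·(1/3)^j·(2/3)^{19-j} = 2825/387420489.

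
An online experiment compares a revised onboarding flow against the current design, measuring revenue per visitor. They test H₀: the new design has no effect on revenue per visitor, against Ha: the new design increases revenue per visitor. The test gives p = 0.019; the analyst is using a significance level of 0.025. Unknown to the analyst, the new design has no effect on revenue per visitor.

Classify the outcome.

Since p = 0.019 < α = 0.025, H₀ is rejected.
H₀ is true (actually the new design has no effect on revenue per visitor).
Rejecting a true H₀ is a Type I error.

Type I error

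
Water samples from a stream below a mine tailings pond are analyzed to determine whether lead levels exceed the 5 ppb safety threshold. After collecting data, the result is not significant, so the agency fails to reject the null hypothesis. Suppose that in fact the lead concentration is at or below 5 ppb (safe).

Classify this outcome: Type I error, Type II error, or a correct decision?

No error — this is a correct decision.

The conventional null hypothesis here is that the lead concentration is at or below 5 ppb (safe).
The test retained a true H₀ — the decision matches the true state.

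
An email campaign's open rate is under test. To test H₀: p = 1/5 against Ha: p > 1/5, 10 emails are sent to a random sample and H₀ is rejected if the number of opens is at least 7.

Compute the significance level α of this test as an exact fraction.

The Type I error probability is α = P(K ≥ 7) computed under H₀, where K ~ Binomial(10, 1/5).
Adding the binomial terms for j = 7 through 10 with p = 1/5 yields 8441/9765625.

8441/9765625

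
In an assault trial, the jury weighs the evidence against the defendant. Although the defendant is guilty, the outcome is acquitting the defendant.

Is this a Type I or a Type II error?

The null hypothesis here is that the defendant is innocent.
'Acquitting the defendant' corresponds to failing to reject H₀.
H₀ was not rejected but H₀ is false — a Type II error (false negative).

Type II error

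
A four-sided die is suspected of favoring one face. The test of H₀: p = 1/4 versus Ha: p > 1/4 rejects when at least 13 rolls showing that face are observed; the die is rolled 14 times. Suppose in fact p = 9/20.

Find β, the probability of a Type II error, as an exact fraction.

1637985675869982373/1638400000000000000

β = P(fail to reject H₀ | Ha true) = P(Y ≤ 12 | p = 9/20), Y ~ Binomial(14, 9/20).
Equivalently, β = 1 − P(Y ≥ 13) = 1637985675869982373/1638400000000000000.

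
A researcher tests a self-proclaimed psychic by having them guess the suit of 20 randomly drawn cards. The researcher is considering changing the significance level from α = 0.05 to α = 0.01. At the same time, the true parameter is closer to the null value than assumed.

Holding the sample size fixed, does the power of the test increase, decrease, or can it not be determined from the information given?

Lowering α raises the bar for rejection; under Ha, the test now fails to reject on outcomes it previously would have rejected. A smaller departure from H₀ means the test statistic under Ha is distributed closer to where it would be under H₀; rejection becomes less likely. Both changes push β in the same direction.
Since power = 1 − β and β increases, power decreases.

It decreases.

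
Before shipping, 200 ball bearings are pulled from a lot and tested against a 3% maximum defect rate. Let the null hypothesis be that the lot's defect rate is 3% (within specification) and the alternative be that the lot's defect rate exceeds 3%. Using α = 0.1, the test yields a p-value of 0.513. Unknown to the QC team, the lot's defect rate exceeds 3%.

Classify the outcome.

Type II error

Since p = 0.513 ≥ α = 0.1, H₀ is not rejected.
H₀ is false (actually the lot's defect rate exceeds 3%).
Failing to reject a false H₀ is a Type II error.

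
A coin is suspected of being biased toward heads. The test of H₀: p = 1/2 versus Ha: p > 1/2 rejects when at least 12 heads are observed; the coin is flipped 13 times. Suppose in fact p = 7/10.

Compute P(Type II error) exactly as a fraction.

Under the alternative p = 7/10, S ~ Binomial(13, 7/10); β is the probability the test does not reject, P(S < 12).
Adding the binomial probabilities P(S=0)+…+P(S=11) at p = 7/10 gives 4681650394377/5000000000000.

4681650394377/5000000000000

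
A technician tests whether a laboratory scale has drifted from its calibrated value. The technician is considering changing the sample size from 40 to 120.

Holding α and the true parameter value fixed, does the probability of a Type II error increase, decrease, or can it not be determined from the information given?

It decreases.

More data shrinks sampling variability; the test statistic under Ha concentrates further from the null value, making rejection more likely.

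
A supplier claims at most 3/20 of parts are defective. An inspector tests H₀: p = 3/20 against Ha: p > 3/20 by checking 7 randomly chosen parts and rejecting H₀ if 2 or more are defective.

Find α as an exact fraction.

181386189/640000000

α = P(reject H₀ | H₀ true) = P(Y ≥ 2 | p = 3/20), Y ~ Binomial(7, 3/20).
Via the complement, α = 1 − Σ_{j=0}^{1} C(7,j)(3/20)^j(17/20)^{7-j} = 181386189/640000000.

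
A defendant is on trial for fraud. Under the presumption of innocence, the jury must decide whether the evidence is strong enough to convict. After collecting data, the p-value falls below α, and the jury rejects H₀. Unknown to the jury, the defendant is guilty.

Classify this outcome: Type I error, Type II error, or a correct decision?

The conventional null hypothesis here is that the defendant is innocent.
The test rejected a false H₀ — the decision matches the true state.

No error (correct decision).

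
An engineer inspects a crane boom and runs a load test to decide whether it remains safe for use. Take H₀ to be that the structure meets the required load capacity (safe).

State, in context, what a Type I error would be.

A Type I error would mean concluding that the structure is structurally deficient when in fact the structure meets the required load capacity (safe).

A Type I error is rejecting H₀ when H₀ is true.
Here that means closing the structure for repairs when actually the structure meets the required load capacity (safe).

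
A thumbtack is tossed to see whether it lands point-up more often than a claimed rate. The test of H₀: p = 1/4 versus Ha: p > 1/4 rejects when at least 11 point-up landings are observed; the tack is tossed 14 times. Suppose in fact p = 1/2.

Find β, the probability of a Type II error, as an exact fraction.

Under the alternative p = 1/2, K ~ Binomial(14, 1/2); β is the probability the test does not reject, P(K < 11).
Adding the binomial probabilities P(K=0)+…+P(K=10) at p = 1/2 gives 7957/8192.

7957/8192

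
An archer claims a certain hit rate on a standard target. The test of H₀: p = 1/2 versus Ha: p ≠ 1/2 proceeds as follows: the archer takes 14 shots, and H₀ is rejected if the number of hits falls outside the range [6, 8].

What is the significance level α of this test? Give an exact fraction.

The significance level is the null-hypothesis probability of the rejection region {≤5} ∪ {≥9}.
The two tails are symmetric, so α = 2·(1 + 14 + 91 + 364 + 1001 + 2002)/2^14 = 6946/16384 = 3473/8192.

3473/8192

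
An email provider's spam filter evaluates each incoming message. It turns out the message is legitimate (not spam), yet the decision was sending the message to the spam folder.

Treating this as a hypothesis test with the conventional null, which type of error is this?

The null hypothesis here is that the message is legitimate (not spam).
'Sending the message to the spam folder' corresponds to rejecting H₀.
H₀ was rejected but H₀ is true — a Type I error (false positive).

Type I error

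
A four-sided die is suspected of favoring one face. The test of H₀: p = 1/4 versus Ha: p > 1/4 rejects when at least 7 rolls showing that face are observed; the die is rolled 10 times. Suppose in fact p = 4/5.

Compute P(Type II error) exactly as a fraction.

1180409/9765625

A Type II error is failing to reject when Ha holds: with p = 4/5, β = P(S ≤ 6).
Summing C(10,j)·(4/5)^j·(1/5)^{10-j} for j = 0..6 gives 1180409/9765625.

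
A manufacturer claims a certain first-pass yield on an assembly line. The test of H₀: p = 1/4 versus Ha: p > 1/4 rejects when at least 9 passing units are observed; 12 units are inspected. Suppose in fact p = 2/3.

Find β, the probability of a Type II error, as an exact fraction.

Under the alternative p = 2/3, X ~ Binomial(12, 2/3); β is the probability the test does not reject, P(X < 9).
Adding the binomial probabilities P(X=0)+…+P(X=8) at p = 2/3 gives 107515/177147.

107515/177147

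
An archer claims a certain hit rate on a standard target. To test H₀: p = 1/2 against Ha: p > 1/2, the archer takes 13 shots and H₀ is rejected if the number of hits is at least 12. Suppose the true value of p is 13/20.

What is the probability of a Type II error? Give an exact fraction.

9937124893407747/10240000000000000

Under the alternative p = 13/20, X ~ Binomial(13, 13/20); β is the probability the test does not reject, P(X < 12).
Summing C(13,j)·(13/20)^j·(7/20)^{13-j} for j = 0..11 gives 9937124893407747/10240000000000000.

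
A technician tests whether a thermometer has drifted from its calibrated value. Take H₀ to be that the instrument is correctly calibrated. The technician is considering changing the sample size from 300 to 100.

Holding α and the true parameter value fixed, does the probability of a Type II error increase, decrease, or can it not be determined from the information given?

Reducing n widens both sampling distributions, so the test has less ability to distinguish Ha from H₀.

It increases.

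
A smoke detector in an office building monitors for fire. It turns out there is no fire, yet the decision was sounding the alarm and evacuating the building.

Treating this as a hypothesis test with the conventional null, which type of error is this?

The null hypothesis here is that there is no fire.
'Sounding the alarm and evacuating the building' corresponds to rejecting H₀.
H₀ was rejected but H₀ is true — a Type I error (false positive).

Type I error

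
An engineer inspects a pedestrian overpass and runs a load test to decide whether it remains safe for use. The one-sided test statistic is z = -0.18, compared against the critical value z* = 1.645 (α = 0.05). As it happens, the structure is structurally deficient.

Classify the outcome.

Type II error

The conventional null hypothesis is that the structure meets the required load capacity (safe).
Since z = -0.18 ≤ z* = 1.645, H₀ is not rejected.
H₀ is false (actually the structure is structurally deficient).
Failing to reject a false H₀ is a Type II error.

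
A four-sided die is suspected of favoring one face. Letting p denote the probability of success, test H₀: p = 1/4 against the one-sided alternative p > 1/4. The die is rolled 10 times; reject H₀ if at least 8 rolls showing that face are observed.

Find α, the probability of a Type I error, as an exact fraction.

Under H₀, K ~ Binomial(10, 1/4), and α = P(K ≥ 8).
Summing C(10,j)(1/4)^j(3/4)^{10−j} for j = 8,…,10 gives 109/262144.

109/262144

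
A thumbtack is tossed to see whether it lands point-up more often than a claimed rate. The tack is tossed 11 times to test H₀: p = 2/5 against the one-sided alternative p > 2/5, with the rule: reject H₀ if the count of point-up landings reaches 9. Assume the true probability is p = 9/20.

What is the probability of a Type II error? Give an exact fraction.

Under the alternative p = 9/20, Y ~ Binomial(11, 9/20); β is the probability the test does not reject, P(Y < 9).
Equivalently, β = 1 − P(Y ≥ 9) = 8070737386943/8192000000000.

8070737386943/8192000000000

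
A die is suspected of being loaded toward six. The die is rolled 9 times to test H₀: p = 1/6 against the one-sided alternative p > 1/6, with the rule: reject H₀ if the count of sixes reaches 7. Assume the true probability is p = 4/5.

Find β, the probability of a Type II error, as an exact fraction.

β = P(fail to reject H₀ | Ha true) = P(Y ≤ 6 | p = 4/5), Y ~ Binomial(9, 4/5).
Equivalently, β = 1 − P(Y ≥ 7) = 511333/1953125.

511333/1953125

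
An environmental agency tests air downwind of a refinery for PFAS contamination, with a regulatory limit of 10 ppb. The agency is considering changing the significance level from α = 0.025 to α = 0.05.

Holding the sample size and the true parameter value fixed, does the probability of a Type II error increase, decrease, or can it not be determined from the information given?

It decreases.

With a larger α the critical value moves toward the center, so more of the Ha sampling distribution lies in the rejection region.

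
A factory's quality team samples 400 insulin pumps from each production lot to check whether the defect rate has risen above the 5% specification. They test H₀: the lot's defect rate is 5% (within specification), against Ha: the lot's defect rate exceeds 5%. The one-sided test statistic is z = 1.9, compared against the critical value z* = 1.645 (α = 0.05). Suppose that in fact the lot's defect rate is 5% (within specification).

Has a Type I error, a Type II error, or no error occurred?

Since z = 1.9 > z* = 1.645, H₀ is rejected.
H₀ is true (actually the lot's defect rate is 5% (within specification)).
Rejecting a true H₀ is a Type I error.

Type I error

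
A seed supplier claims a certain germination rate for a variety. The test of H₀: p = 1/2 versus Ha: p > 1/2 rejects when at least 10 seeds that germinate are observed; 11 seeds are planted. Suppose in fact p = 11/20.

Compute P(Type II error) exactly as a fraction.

Under the alternative p = 11/20, K ~ Binomial(11, 11/20); β is the probability the test does not reject, P(K < 10).
Adding the binomial probabilities P(K=0)+…+P(K=9) at p = 11/20 gives 20194688329389/20480000000000.

20194688329389/20480000000000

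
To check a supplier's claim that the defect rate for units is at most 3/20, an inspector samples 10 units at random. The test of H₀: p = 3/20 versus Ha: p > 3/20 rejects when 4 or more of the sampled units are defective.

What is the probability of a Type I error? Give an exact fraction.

127922685129/2560000000000

α = P(reject H₀ | H₀ true) = P(S ≥ 4 | p = 3/20), S ~ Binomial(10, 3/20).
Computing the lower-tail complement: 1 − 2432077314871/2560000000000 = 127922685129/2560000000000.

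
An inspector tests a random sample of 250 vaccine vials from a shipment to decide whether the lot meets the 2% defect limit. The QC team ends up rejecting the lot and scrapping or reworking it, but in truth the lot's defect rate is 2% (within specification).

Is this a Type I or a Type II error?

Type I error

The null hypothesis here is that the lot's defect rate is 2% (within specification).
'Rejecting the lot and scrapping or reworking it' corresponds to rejecting H₀.
H₀ was rejected but H₀ is true — a Type I error (false positive).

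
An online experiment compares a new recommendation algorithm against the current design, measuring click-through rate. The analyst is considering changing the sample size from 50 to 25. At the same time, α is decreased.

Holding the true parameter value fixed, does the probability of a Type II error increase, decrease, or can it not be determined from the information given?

Reducing n widens both sampling distributions, so the test has less ability to distinguish Ha from H₀. Tightening α shrinks the rejection region. When Ha holds, fewer sample outcomes clear the stricter threshold, so more fall in the acceptance region. Both changes push β in the same direction.

It increases.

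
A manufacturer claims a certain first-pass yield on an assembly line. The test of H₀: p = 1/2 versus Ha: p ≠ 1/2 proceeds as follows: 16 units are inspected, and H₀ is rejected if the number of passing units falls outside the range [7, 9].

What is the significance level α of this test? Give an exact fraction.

14893/32768

Under H₀, S ~ Binomial(16, 1/2); α is the probability of landing in either tail, P(S ≤ 6) + P(S ≥ 10).
The two tails are symmetric, so α = 2·(1 + 16 + 120 + 560 + 1820 + 4368 + 8008)/2^16 = 29786/65536 = 14893/32768.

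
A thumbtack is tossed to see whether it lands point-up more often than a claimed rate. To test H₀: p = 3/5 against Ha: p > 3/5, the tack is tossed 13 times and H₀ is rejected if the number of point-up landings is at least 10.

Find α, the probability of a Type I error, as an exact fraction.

Under H₀, S ~ Binomial(13, 3/5), and α = P(S ≥ 10).
Adding the binomial terms for j = 10 through 13 with p = 3/5 yields 41157153/244140625.

41157153/244140625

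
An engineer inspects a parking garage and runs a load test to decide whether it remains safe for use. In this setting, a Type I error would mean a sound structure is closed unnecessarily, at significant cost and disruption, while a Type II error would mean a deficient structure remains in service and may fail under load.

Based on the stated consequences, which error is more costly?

The Type II consequence (a deficient structure remains in service and may fail under load) is more severe than the Type I consequence (a sound structure is closed unnecessarily, at significant cost and disruption).

Type II error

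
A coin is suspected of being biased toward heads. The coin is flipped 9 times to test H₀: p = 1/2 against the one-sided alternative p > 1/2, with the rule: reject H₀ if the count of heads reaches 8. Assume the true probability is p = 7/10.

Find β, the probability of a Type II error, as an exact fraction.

401998383/500000000

Under the alternative p = 7/10, X ~ Binomial(9, 7/10); β is the probability the test does not reject, P(X < 8).
Equivalently, β = 1 − P(X ≥ 8) = 401998383/500000000.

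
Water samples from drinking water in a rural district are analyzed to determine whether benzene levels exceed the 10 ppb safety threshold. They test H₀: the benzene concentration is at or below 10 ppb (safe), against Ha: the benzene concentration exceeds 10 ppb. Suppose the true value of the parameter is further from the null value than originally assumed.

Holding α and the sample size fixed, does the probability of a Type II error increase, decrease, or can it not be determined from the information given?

A bigger departure from H₀ is easier for the test to detect, so it fails to reject less often.

It decreases.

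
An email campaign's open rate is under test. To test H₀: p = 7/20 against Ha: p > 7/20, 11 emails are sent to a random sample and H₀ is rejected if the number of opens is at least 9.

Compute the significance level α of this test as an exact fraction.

83491612883/40960000000000

α = P(reject H₀ | H₀ true) = P(Y ≥ 9 | p = 7/20), with Y ~ Binomial(11, 7/20).
Summing C(11,j)(7/20)^j(13/20)^{11−j} for j = 9,…,11 gives 83491612883/40960000000000.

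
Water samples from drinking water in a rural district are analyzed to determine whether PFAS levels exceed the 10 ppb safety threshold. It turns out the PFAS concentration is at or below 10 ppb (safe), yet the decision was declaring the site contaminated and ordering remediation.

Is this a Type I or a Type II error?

Type I error

The null hypothesis here is that the PFAS concentration is at or below 10 ppb (safe).
'Declaring the site contaminated and ordering remediation' corresponds to rejecting H₀.
H₀ was rejected but H₀ is true — a Type I error (false positive).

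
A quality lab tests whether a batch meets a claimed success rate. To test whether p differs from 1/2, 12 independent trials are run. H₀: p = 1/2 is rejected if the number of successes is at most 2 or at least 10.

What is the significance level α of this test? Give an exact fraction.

α = P(X ≤ 2 or X ≥ 10 | p = 1/2), X ~ Binomial(12, 1/2).
By symmetry, α = 2·P(X ≤ 2) = 2·(1 + 12 + 66)/4096 = 158/4096 = 79/2048.

79/2048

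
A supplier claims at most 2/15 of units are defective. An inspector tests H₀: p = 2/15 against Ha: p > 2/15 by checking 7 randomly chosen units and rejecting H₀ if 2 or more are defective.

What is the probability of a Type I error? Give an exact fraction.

1501316/6328125

The significance level is the probability, assuming p = 2/15, of seeing 2 or more defectives in 7 draws.
Via the complement, α = 1 − Σ_{j=0}^{1} C(7,j)(2/15)^j(13/15)^{7-j} = 1501316/6328125.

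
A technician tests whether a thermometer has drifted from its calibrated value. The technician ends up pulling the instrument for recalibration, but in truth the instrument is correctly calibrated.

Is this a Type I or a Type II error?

Type I error

The null hypothesis here is that the instrument is correctly calibrated.
'Pulling the instrument for recalibration' corresponds to rejecting H₀.
H₀ was rejected but H₀ is true — a Type I error (false positive).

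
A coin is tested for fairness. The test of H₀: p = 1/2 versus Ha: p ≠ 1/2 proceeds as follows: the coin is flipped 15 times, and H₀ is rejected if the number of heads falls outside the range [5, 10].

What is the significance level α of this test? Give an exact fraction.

1941/16384

The significance level is the null-hypothesis probability of the rejection region {≤4} ∪ {≥11}.
The two tails are symmetric, so α = 2·(1 + 15 + 105 + 455 + 1365)/2^15 = 3882/32768 = 1941/16384.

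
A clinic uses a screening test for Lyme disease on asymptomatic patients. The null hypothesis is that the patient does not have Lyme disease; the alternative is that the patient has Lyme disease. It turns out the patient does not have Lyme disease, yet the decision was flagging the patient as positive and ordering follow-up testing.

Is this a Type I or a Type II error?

Type I error

'Flagging the patient as positive and ordering follow-up testing' corresponds to rejecting H₀.
H₀ was rejected but H₀ is true — a Type I error (false positive).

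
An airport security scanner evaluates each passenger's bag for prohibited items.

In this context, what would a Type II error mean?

A Type II error would mean concluding that the bag contains no prohibited items (or at least failing to establish that the bag contains a prohibited item) when in fact the bag contains a prohibited item.

With the conventional null hypothesis that the bag contains no prohibited items:
A Type II error is failing to reject H₀ when H₀ is false.
Here that means letting the bag through when actually the bag contains a prohibited item.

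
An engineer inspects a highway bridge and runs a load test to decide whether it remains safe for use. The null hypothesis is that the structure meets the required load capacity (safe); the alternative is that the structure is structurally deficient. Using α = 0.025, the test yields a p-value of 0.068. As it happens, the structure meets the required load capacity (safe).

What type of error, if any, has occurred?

Neither — the decision is correct.

Since p = 0.068 ≥ α = 0.025, H₀ is not rejected.
H₀ is true (actually the structure meets the required load capacity (safe)).
The decision matches the true state — no error.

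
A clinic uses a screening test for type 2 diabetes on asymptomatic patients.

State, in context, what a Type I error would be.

With the conventional null hypothesis that the patient does not have type 2 diabetes:
A Type I error is rejecting H₀ when H₀ is true.
Here that means flagging the patient as positive and ordering follow-up testing when actually the patient does not have type 2 diabetes.

A Type I error would mean concluding that the patient has type 2 diabetes when in fact the patient does not have type 2 diabetes.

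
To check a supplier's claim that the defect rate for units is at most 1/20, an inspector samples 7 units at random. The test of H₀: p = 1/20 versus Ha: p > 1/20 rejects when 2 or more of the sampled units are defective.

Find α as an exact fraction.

28403547/640000000

Under H₀, Y ~ Binomial(7, 1/20); the Type I error rate is P(Y ≥ 2).
α = 1 − P(Y ≤ 1) = 1 − 611596453/640000000 = 28403547/640000000.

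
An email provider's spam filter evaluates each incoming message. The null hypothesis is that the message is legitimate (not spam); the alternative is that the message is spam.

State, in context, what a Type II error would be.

A Type II error is failing to reject H₀ when H₀ is false.
Here that means delivering the message to the inbox when actually the message is spam.

A Type II error would mean concluding that the message is legitimate (not spam) (or at least failing to establish that the message is spam) when in fact the message is spam.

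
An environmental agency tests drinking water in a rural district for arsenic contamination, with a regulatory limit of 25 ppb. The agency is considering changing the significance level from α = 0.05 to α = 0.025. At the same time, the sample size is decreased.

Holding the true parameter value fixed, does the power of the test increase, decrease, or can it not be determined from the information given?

It decreases.

A smaller α moves the rejection region further into the tail. With the alternative true, more outcomes now fall outside the rejection region, so failing to reject becomes more likely. Reducing n widens both sampling distributions, so the test has less ability to distinguish Ha from H₀. Both changes push β in the same direction.
Since power = 1 − β and β increases, power decreases.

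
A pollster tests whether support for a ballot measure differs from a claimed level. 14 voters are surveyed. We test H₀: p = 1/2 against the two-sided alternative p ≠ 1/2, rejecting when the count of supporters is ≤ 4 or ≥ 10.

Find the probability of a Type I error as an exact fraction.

α = P(S ≤ 4 or S ≥ 10 | p = 1/2), S ~ Binomial(14, 1/2).
Each tail has probability (1 + 14 + 91 + 364 + 1001)/16384; doubling gives α = 2942/16384 = 1471/8192.

1471/8192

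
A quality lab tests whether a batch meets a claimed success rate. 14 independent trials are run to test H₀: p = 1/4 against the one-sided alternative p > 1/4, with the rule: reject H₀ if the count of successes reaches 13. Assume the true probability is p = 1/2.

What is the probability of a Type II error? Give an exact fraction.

16369/16384

Under the alternative p = 1/2, X ~ Binomial(14, 1/2); β is the probability the test does not reject, P(X < 13).
Summing C(14,j)·(1/2)^j·(1/2)^{14-j} for j = 0..12 gives 16369/16384.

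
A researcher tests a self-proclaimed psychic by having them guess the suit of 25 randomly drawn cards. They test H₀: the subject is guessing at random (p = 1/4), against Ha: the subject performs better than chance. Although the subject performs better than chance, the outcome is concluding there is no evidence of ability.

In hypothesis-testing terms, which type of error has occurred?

Type II error

'Concluding there is no evidence of ability' corresponds to failing to reject H₀.
H₀ was not rejected but H₀ is false — a Type II error (false negative).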